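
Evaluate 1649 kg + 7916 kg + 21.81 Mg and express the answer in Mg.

31.375 Mg

In Mg:
  1649 kg = 1649 × 10⁻³ Mg = 1.649
  7916 kg = 7916 × 10⁻³ Mg = 7.916
  21.81 Mg → 21.81
Sum: 1.649 + 7.916 + 21.81 = 31.375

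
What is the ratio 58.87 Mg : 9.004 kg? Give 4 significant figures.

(58.87e6) / (9.004e3) = 6.5382e3

6538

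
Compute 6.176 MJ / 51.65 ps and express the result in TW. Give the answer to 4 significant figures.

119600 TW

(6.176 × 10⁶) / (51.65 × 10⁻¹²) = 0.119574 × 10¹⁸ W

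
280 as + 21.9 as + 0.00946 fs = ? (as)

In as:
  280 as → 280
  21.9 as → 21.9
  0.00946 fs = 0.00946 × 10³ as = 9.46
Sum: 280 + 21.9 + 9.46 = 311.36

311.36 as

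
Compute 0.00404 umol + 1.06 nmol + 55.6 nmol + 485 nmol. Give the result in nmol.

In nmol:
  0.00404 umol = 0.00404e3 nmol = 4.04
  1.06 nmol → 1.06
  55.6 nmol → 55.6
  485 nmol → 485
Sum: 4.04 + 1.06 + 55.6 + 485 = 545.7

545.7 nmol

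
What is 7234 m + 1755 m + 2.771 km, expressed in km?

11.76 km

In km:
  7234 m = 7234 × 10⁻³ km = 7.234
  1755 m = 1755 × 10⁻³ km = 1.755
  2.771 km → 2.771
Sum: 7.234 + 1.755 + 2.771 = 11.76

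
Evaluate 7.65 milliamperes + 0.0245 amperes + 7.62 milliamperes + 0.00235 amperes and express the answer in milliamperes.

In milliamperes:
  7.65 milliamperes → 7.65
  0.0245 amperes = 0.0245 × 10^3 milliamperes = 24.5
  7.62 milliamperes → 7.62
  0.00235 amperes = 0.00235 × 10^3 milliamperes = 2.35
Sum: 7.65 + 24.5 + 7.62 + 2.35 = 42.12

42.12 milliamperes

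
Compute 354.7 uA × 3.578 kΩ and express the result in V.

354.7 × 10⁻⁶ × 3.578 × 10³ = 1269.1166 × 10⁻³ V

1.2691166 V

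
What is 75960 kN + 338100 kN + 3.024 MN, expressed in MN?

417.084 MN

In MN:
  75960 kN = 75960 × 10^-3 MN = 75.96
  338100 kN = 338100 × 10^-3 MN = 338.1
  3.024 MN → 3.024
Sum: 75.96 + 338.1 + 3.024 = 417.084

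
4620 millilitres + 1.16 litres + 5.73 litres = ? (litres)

11.51 litres

In litres:
  4620 millilitres = 4620 × 10^-3 litres = 4.62
  1.16 litres → 1.16
  5.73 litres → 5.73
Sum: 4.62 + 1.16 + 5.73 = 11.51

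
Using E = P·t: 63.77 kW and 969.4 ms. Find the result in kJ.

63.77 × 10^3 × 969.4 × 10^-3 = 61818.638 J

61.818638 kJ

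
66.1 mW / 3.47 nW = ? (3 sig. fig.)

19000000

(66.1 × 10⁻³) / (3.47 × 10⁻⁹) = 19.05 × 10⁶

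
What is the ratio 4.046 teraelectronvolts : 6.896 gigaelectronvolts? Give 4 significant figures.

(4.046 × 10^12) / (6.896 × 10^9) = 0.58672 × 10^3

586.7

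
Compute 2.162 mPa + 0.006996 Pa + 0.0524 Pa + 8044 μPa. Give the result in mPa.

In mPa:
  2.162 mPa → 2.162
  0.006996 Pa = 0.006996 × 10³ mPa = 6.996
  0.0524 Pa = 0.0524 × 10³ mPa = 52.4
  8044 μPa = 8044 × 10⁻³ mPa = 8.044
Sum: 2.162 + 6.996 + 52.4 + 8.044 = 69.602

69.602 mPa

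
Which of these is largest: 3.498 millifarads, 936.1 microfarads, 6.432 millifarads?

3.498 millifarads = 0.003498 farads
936.1 microfarads = 0.0009361 farads
6.432 millifarads = 0.006432 farads

6.432 millifarads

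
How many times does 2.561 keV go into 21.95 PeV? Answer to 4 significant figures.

(21.95 × 10^15) / (2.561 × 10^3) = 8.5709 × 10^12

8571000000000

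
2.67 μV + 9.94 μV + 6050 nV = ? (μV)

18.66 μV

In μV:
  2.67 μV → 2.67
  9.94 μV → 9.94
  6050 nV = 6050e-3 μV = 6.05
Sum: 2.67 + 9.94 + 6.05 = 18.66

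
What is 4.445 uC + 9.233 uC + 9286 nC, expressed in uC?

22.964 uC

In uC:
  4.445 uC → 4.445
  9.233 uC → 9.233
  9286 nC = 9286e-3 uC = 9.286
Sum: 4.445 + 9.233 + 9.286 = 22.964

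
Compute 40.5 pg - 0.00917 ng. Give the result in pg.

In pg:
  40.5 pg → 40.5
  0.00917 ng = 0.00917e3 pg = 9.17
Difference: 40.5 - 9.17 = 31.33

31.33 pg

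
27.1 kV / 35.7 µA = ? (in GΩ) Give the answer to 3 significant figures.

(27.1e3) / (35.7e-6) = 0.7591e9 Ω

0.759 GΩ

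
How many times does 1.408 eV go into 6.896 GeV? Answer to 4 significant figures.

4898000000

(6.896e9) / (1.408) = 4.8977e9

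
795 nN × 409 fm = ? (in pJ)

795 × 10^-9 × 409 × 10^-15 = 325155 × 10^-24 J

0.000000325155 pJ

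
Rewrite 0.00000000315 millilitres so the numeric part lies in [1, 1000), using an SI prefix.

3.15 picolitres

= 3.15 × 10⁻¹² litres; 10⁻¹² is pico.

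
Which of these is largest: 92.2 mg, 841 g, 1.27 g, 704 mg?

92.2 mg = 0.0922 g
841 g = 841 g
1.27 g = 1.27 g
704 mg = 0.704 g

841 g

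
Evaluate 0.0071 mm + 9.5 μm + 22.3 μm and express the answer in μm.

38.9 μm

In μm:
  0.0071 mm = 0.0071 × 10³ μm = 7.1
  9.5 μm → 9.5
  22.3 μm → 22.3
Sum: 7.1 + 9.5 + 22.3 = 38.9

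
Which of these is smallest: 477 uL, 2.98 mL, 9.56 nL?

9.56 nL

477 uL = 0.000477 L
2.98 mL = 0.00298 L
9.56 nL = 0.00000000956 L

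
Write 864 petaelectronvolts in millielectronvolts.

864000000000000000000 millielectronvolts

peta = 10¹⁵, milli = 10⁻³; factor is 10¹⁸.
864 × 10¹⁸ = 864000000000000000000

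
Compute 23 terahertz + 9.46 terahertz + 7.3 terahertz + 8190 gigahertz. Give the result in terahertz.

47.95 terahertz

In terahertz:
  23 terahertz → 23
  9.46 terahertz → 9.46
  7.3 terahertz → 7.3
  8190 gigahertz = 8190 × 10⁻³ terahertz = 8.19
Sum: 23 + 9.46 + 7.3 + 8.19 = 47.95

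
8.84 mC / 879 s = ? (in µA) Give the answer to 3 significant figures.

(8.84 × 10⁻³) / (879) = 0.010057 × 10⁻³ A

10.1 µA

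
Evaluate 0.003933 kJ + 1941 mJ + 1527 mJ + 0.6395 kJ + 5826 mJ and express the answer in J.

In J:
  0.003933 kJ = 0.003933 × 10³ J = 3.933
  1941 mJ = 1941 × 10⁻³ J = 1.941
  1527 mJ = 1527 × 10⁻³ J = 1.527
  0.6395 kJ = 0.6395 × 10³ J = 639.5
  5826 mJ = 5826 × 10⁻³ J = 5.826
Sum: 3.933 + 1.941 + 1.527 + 639.5 + 5.826 = 652.727

652.727 J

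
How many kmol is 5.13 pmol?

pico = 1e-12, kilo = 1e3; factor is 1e-15.
5.13 × 1e-15 = 0.00000000000000513

0.00000000000000513 kmol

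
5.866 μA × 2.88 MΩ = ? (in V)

5.866 × 10⁻⁶ × 2.88 × 10⁶ = 16.89408 V

16.89408 V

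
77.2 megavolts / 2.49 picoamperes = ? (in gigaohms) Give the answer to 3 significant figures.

31000000000 gigaohms

(77.2 × 10^6) / (2.49 × 10^-12) = 31.004 × 10^18 Ω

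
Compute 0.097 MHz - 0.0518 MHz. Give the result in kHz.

45.2 kHz

In kHz:
  0.097 MHz = 0.097 × 10^3 kHz = 97
  0.0518 MHz = 0.0518 × 10^3 kHz = 51.8
Difference: 97 - 51.8 = 45.2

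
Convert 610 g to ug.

610000000 ug

(no prefix) = 1e0, micro = 1e-6; factor is 1e6.
610 × 1e6 = 610000000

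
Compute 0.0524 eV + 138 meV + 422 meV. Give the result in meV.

612.4 meV

In meV:
  0.0524 eV = 0.0524 × 10³ meV = 52.4
  138 meV → 138
  422 meV → 422
Sum: 52.4 + 138 + 422 = 612.4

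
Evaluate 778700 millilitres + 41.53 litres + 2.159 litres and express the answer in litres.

In litres:
  778700 millilitres = 778700e-3 litres = 778.7
  41.53 litres → 41.53
  2.159 litres → 2.159
Sum: 778.7 + 41.53 + 2.159 = 822.389

822.389 litres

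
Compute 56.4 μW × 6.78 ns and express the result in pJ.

0.382392 pJ

56.4 × 10^-6 × 6.78 × 10^-9 = 382.392 × 10^-15 J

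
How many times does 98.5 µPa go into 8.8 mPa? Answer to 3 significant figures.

(8.8 × 10^-3) / (98.5 × 10^-6) = 0.08934 × 10^3

89.3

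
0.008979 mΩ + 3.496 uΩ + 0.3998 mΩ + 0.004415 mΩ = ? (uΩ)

In uΩ:
  0.008979 mΩ = 0.008979 × 10^3 uΩ = 8.979
  3.496 uΩ → 3.496
  0.3998 mΩ = 0.3998 × 10^3 uΩ = 399.8
  0.004415 mΩ = 0.004415 × 10^3 uΩ = 4.415
Sum: 8.979 + 3.496 + 399.8 + 4.415 = 416.69

416.69 uΩ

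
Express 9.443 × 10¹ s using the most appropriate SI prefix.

94.43 s

= 94.43 s; mantissa already in [1, 1000).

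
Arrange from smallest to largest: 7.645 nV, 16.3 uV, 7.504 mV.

7.645 nV = 0.000000007645 V
16.3 uV = 0.0000163 V
7.504 mV = 0.007504 V

7.645 nV < 16.3 uV < 7.504 mV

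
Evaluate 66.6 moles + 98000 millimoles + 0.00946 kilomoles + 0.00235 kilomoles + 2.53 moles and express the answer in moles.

In moles:
  66.6 moles → 66.6
  98000 millimoles = 98000 × 10⁻³ moles = 98
  0.00946 kilomoles = 0.00946 × 10³ moles = 9.46
  0.00235 kilomoles = 0.00235 × 10³ moles = 2.35
  2.53 moles → 2.53
Sum: 66.6 + 98 + 9.46 + 2.35 + 2.53 = 178.94

178.94 moles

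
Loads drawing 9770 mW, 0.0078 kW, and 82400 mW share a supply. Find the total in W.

In W:
  9770 mW = 9770 × 10⁻³ W = 9.77
  0.0078 kW = 0.0078 × 10³ W = 7.8
  82400 mW = 82400 × 10⁻³ W = 82.4
Sum: 9.77 + 7.8 + 82.4 = 99.97

99.97 W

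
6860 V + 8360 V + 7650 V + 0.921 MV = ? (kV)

943.87 kV

In kV:
  6860 V = 6860e-3 kV = 6.86
  8360 V = 8360e-3 kV = 8.36
  7650 V = 7650e-3 kV = 7.65
  0.921 MV = 0.921e3 kV = 921
Sum: 6.86 + 8.36 + 7.65 + 921 = 943.87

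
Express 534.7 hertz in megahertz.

(no prefix) = 10⁰, mega = 10⁶; factor is 10⁻⁶.
534.7 × 10⁻⁶ = 0.0005347

0.0005347 megahertz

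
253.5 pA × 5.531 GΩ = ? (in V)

1.4021085 V

253.5 × 10⁻¹² × 5.531 × 10⁹ = 1402.1085 × 10⁻³ V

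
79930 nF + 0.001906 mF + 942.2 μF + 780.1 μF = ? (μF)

1804.136 μF

In μF:
  79930 nF = 79930 × 10^-3 μF = 79.93
  0.001906 mF = 0.001906 × 10^3 μF = 1.906
  942.2 μF → 942.2
  780.1 μF → 780.1
Sum: 79.93 + 1.906 + 942.2 + 780.1 = 1804.136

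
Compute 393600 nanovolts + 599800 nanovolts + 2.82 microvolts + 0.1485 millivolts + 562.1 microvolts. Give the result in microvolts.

1706.82 microvolts

In microvolts:
  393600 nanovolts = 393600e-3 microvolts = 393.6
  599800 nanovolts = 599800e-3 microvolts = 599.8
  2.82 microvolts → 2.82
  0.1485 millivolts = 0.1485e3 microvolts = 148.5
  562.1 microvolts → 562.1
Sum: 393.6 + 599.8 + 2.82 + 148.5 + 562.1 = 1706.82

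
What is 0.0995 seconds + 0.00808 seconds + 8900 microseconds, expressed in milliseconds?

In milliseconds:
  0.0995 seconds = 0.0995e3 milliseconds = 99.5
  0.00808 seconds = 0.00808e3 milliseconds = 8.08
  8900 microseconds = 8900e-3 milliseconds = 8.9
Sum: 99.5 + 8.08 + 8.9 = 116.48

116.48 milliseconds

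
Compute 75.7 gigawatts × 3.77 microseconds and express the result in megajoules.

0.285389 megajoules

75.7 × 10^9 × 3.77 × 10^-6 = 285.389 × 10^3 J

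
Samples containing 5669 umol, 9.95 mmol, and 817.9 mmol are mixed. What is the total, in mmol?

833.519 mmol

In mmol:
  5669 umol = 5669e-3 mmol = 5.669
  9.95 mmol → 9.95
  817.9 mmol → 817.9
Sum: 5.669 + 9.95 + 817.9 = 833.519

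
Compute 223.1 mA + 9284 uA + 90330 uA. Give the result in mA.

322.714 mA

In mA:
  223.1 mA → 223.1
  9284 uA = 9284 × 10^-3 mA = 9.284
  90330 uA = 90330 × 10^-3 mA = 90.33
Sum: 223.1 + 9.284 + 90.33 = 322.714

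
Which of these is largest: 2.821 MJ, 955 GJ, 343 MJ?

2.821 MJ = 2821000 J
955 GJ = 955000000000 J
343 MJ = 343000000 J

955 GJ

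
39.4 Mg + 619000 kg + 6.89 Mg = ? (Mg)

665.29 Mg

In Mg:
  39.4 Mg → 39.4
  619000 kg = 619000 × 10^-3 Mg = 619
  6.89 Mg → 6.89
Sum: 39.4 + 619 + 6.89 = 665.29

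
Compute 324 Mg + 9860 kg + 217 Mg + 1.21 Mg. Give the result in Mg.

In Mg:
  324 Mg → 324
  9860 kg = 9860 × 10^-3 Mg = 9.86
  217 Mg → 217
  1.21 Mg → 1.21
Sum: 324 + 9.86 + 217 + 1.21 = 552.07

552.07 Mg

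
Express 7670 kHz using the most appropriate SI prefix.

7.67 MHz

= 7.67 × 10^6 Hz; 10^6 is mega.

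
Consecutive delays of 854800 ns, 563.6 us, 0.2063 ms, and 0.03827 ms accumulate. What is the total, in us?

1662.97 us

In us:
  854800 ns = 854800e-3 us = 854.8
  563.6 us → 563.6
  0.2063 ms = 0.2063e3 us = 206.3
  0.03827 ms = 0.03827e3 us = 38.27
Sum: 854.8 + 563.6 + 206.3 + 38.27 = 1662.97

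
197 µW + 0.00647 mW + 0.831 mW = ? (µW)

In µW:
  197 µW → 197
  0.00647 mW = 0.00647 × 10^3 µW = 6.47
  0.831 mW = 0.831 × 10^3 µW = 831
Sum: 197 + 6.47 + 831 = 1034.47

1034.47 µW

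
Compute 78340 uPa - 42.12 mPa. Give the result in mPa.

In mPa:
  78340 uPa = 78340 × 10^-3 mPa = 78.34
  42.12 mPa → 42.12
Difference: 78.34 - 42.12 = 36.22

36.22 mPa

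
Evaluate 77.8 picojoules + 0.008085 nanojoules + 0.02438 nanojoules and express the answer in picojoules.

110.265 picojoules

In picojoules:
  77.8 picojoules → 77.8
  0.008085 nanojoules = 0.008085e3 picojoules = 8.085
  0.02438 nanojoules = 0.02438e3 picojoules = 24.38
Sum: 77.8 + 8.085 + 24.38 = 110.265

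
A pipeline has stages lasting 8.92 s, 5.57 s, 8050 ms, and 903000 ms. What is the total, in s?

In s:
  8.92 s → 8.92
  5.57 s → 5.57
  8050 ms = 8050 × 10^-3 s = 8.05
  903000 ms = 903000 × 10^-3 s = 903
Sum: 8.92 + 5.57 + 8.05 + 903 = 925.54

925.54 s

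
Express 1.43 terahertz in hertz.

1430000000000 hertz

tera = 10^12, (no prefix) = 10^0; factor is 10^12.
1.43 × 10^12 = 1430000000000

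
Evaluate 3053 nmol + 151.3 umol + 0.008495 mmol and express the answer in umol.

162.848 umol

In umol:
  3053 nmol = 3053 × 10⁻³ umol = 3.053
  151.3 umol → 151.3
  0.008495 mmol = 0.008495 × 10³ umol = 8.495
Sum: 3.053 + 151.3 + 8.495 = 162.848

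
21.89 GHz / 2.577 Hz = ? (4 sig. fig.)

(21.89e9) / (2.577) = 8.4944e9

8494000000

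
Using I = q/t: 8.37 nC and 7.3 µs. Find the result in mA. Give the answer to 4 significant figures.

(8.37e-9) / (7.3e-6) = 1.14658e-3 A

1.147 mA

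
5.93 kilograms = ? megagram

0.00593 megagrams

kilo = 1e3, mega = 1e6; factor is 1e-3.
5.93 × 1e-3 = 0.00593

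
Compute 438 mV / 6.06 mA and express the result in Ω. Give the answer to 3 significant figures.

72.3 Ω

(438 × 10⁻³) / (6.06 × 10⁻³) = 72.277 Ω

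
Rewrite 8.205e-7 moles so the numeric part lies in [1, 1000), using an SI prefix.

820.5 nanomoles

= 820.5e-9 moles; 1e-9 is nano.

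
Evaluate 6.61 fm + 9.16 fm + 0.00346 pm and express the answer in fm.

In fm:
  6.61 fm → 6.61
  9.16 fm → 9.16
  0.00346 pm = 0.00346 × 10^3 fm = 3.46
Sum: 6.61 + 9.16 + 3.46 = 19.23

19.23 fm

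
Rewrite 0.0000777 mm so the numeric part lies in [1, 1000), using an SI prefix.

= 77.7 × 10⁻⁹ m; 10⁻⁹ is nano.

77.7 nm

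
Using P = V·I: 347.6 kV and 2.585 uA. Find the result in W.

347.6 × 10³ × 2.585 × 10⁻⁶ = 898.546 × 10⁻³ W

0.898546 W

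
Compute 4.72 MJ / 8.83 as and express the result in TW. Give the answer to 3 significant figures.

(4.72 × 10^6) / (8.83 × 10^-18) = 0.53454 × 10^24 W

535000000000 TW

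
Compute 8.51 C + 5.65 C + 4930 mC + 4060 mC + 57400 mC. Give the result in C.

80.55 C

In C:
  8.51 C → 8.51
  5.65 C → 5.65
  4930 mC = 4930 × 10^-3 C = 4.93
  4060 mC = 4060 × 10^-3 C = 4.06
  57400 mC = 57400 × 10^-3 C = 57.4
Sum: 8.51 + 5.65 + 4.93 + 4.06 + 57.4 = 80.55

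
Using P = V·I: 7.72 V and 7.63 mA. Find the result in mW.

7.72 × 7.63e-3 = 58.9036e-3 W

58.9036 mW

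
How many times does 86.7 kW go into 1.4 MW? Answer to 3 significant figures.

16.1

(1.4 × 10^6) / (86.7 × 10^3) = 0.01615 × 10^3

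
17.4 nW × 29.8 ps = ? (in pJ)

17.4e-9 × 29.8e-12 = 518.52e-21 J

0.00000051852 pJ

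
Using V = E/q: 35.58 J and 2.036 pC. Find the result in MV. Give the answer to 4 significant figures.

(35.58) / (2.036e-12) = 17.4754e12 V

17480000 MV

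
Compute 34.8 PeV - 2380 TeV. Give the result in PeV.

In PeV:
  34.8 PeV → 34.8
  2380 TeV = 2380e-3 PeV = 2.38
Difference: 34.8 - 2.38 = 32.42

32.42 PeV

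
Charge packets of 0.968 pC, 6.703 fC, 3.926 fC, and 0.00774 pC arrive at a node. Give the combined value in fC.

In fC:
  0.968 pC = 0.968 × 10³ fC = 968
  6.703 fC → 6.703
  3.926 fC → 3.926
  0.00774 pC = 0.00774 × 10³ fC = 7.74
Sum: 968 + 6.703 + 3.926 + 7.74 = 986.369

986.369 fC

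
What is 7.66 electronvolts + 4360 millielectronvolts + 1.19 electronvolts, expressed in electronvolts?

In electronvolts:
  7.66 electronvolts → 7.66
  4360 millielectronvolts = 4360e-3 electronvolts = 4.36
  1.19 electronvolts → 1.19
Sum: 7.66 + 4.36 + 1.19 = 13.21

13.21 electronvolts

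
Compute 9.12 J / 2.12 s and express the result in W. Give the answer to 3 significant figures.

(9.12) / (2.12) = 4.3019 W

4.30 W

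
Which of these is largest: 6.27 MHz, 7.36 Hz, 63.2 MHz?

6.27 MHz = 6270000 Hz
7.36 Hz = 7.36 Hz
63.2 MHz = 63200000 Hz

63.2 MHz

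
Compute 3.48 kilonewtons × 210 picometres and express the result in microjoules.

3.48e3 × 210e-12 = 730.8e-9 J

0.7308 microjoules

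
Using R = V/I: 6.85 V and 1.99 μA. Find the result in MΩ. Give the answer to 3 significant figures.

3.44 MΩ

(6.85) / (1.99 × 10⁻⁶) = 3.4422 × 10⁶ Ω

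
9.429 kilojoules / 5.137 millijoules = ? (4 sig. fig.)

(9.429e3) / (5.137e-3) = 1.8355e6

1836000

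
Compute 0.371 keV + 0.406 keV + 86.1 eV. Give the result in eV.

In eV:
  0.371 keV = 0.371 × 10^3 eV = 371
  0.406 keV = 0.406 × 10^3 eV = 406
  86.1 eV → 86.1
Sum: 371 + 406 + 86.1 = 863.1

863.1 eV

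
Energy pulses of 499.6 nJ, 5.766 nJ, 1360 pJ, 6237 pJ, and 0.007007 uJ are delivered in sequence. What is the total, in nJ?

519.97 nJ

In nJ:
  499.6 nJ → 499.6
  5.766 nJ → 5.766
  1360 pJ = 1360e-3 nJ = 1.36
  6237 pJ = 6237e-3 nJ = 6.237
  0.007007 uJ = 0.007007e3 nJ = 7.007
Sum: 499.6 + 5.766 + 1.36 + 6.237 + 7.007 = 519.97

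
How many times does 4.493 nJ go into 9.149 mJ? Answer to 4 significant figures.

2036000

(9.149 × 10⁻³) / (4.493 × 10⁻⁹) = 2.0363 × 10⁶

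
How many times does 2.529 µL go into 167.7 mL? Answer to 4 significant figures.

(167.7 × 10⁻³) / (2.529 × 10⁻⁶) = 66.311 × 10³

66310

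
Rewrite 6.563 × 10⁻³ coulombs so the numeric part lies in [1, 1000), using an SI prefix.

= 6.563 × 10⁻³ coulombs; 10⁻³ is milli.

6.563 millicoulombs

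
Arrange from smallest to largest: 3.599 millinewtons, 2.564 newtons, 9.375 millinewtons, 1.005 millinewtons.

1.005 millinewtons < 3.599 millinewtons < 9.375 millinewtons < 2.564 newtons

3.599 millinewtons = 0.003599 newtons
2.564 newtons = 2.564 newtons
9.375 millinewtons = 0.009375 newtons
1.005 millinewtons = 0.001005 newtons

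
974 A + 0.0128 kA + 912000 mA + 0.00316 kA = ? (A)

1901.96 A

In A:
  974 A → 974
  0.0128 kA = 0.0128e3 A = 12.8
  912000 mA = 912000e-3 A = 912
  0.00316 kA = 0.00316e3 A = 3.16
Sum: 974 + 12.8 + 912 + 3.16 = 1901.96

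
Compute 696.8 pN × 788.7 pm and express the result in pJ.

0.00000054956616 pJ

696.8 × 10^-12 × 788.7 × 10^-12 = 549566.16 × 10^-24 J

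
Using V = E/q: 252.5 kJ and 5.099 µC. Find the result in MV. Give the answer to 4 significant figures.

(252.5 × 10^3) / (5.099 × 10^-6) = 49.5195 × 10^9 V

49520 MV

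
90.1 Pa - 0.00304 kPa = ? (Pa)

87.06 Pa

In Pa:
  90.1 Pa → 90.1
  0.00304 kPa = 0.00304 × 10^3 Pa = 3.04
Difference: 90.1 - 3.04 = 87.06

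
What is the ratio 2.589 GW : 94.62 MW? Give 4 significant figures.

(2.589 × 10⁹) / (94.62 × 10⁶) = 0.027362 × 10³

27.36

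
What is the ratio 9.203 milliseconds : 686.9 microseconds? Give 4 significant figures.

13.40

(9.203 × 10^-3) / (686.9 × 10^-6) = 0.013398 × 10^3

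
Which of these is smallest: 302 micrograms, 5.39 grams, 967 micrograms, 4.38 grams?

302 micrograms

302 micrograms = 0.000302 grams
5.39 grams = 5.39 grams
967 micrograms = 0.000967 grams
4.38 grams = 4.38 grams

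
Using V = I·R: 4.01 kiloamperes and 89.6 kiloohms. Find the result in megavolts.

359.296 megavolts

4.01 × 10³ × 89.6 × 10³ = 359.296 × 10⁶ V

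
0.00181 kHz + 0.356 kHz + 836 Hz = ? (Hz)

1193.81 Hz

In Hz:
  0.00181 kHz = 0.00181 × 10^3 Hz = 1.81
  0.356 kHz = 0.356 × 10^3 Hz = 356
  836 Hz → 836
Sum: 1.81 + 356 + 836 = 1193.81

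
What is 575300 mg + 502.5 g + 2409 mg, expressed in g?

1080.209 g

In g:
  575300 mg = 575300e-3 g = 575.3
  502.5 g → 502.5
  2409 mg = 2409e-3 g = 2.409
Sum: 575.3 + 502.5 + 2.409 = 1080.209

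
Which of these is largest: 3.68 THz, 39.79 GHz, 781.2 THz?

3.68 THz = 3680000000000 Hz
39.79 GHz = 39790000000 Hz
781.2 THz = 781200000000000 Hz

781.2 THz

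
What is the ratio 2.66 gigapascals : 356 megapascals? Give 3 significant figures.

(2.66 × 10^9) / (356 × 10^6) = 0.007472 × 10^3

7.47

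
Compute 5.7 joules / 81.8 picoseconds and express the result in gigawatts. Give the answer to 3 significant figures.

69.7 gigawatts

(5.7) / (81.8 × 10⁻¹²) = 0.069682 × 10¹² W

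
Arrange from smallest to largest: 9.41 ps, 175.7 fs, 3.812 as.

9.41 ps = 0.00000000000941 s
175.7 fs = 0.0000000000001757 s
3.812 as = 0.000000000000000003812 s

3.812 as < 175.7 fs < 9.41 ps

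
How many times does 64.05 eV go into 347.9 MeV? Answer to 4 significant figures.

(347.9 × 10⁶) / (64.05) = 5.4317 × 10⁶

5432000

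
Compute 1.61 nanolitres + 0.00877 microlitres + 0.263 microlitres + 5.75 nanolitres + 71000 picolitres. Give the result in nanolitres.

350.13 nanolitres

In nanolitres:
  1.61 nanolitres → 1.61
  0.00877 microlitres = 0.00877e3 nanolitres = 8.77
  0.263 microlitres = 0.263e3 nanolitres = 263
  5.75 nanolitres → 5.75
  71000 picolitres = 71000e-3 nanolitres = 71
Sum: 1.61 + 8.77 + 263 + 5.75 + 71 = 350.13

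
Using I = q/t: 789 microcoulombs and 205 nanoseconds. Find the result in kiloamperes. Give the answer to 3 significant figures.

(789 × 10⁻⁶) / (205 × 10⁻⁹) = 3.8488 × 10³ A

3.85 kiloamperes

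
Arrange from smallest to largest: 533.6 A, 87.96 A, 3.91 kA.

87.96 A < 533.6 A < 3.91 kA

533.6 A = 533.6 A
87.96 A = 87.96 A
3.91 kA = 3910 A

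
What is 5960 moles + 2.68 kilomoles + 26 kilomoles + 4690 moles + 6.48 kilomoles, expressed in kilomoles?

In kilomoles:
  5960 moles = 5960e-3 kilomoles = 5.96
  2.68 kilomoles → 2.68
  26 kilomoles → 26
  4690 moles = 4690e-3 kilomoles = 4.69
  6.48 kilomoles → 6.48
Sum: 5.96 + 2.68 + 26 + 4.69 + 6.48 = 45.81

45.81 kilomoles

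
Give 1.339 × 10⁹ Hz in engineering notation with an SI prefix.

1.339 GHz

= 1.339 × 10⁹ Hz; 10⁹ is giga.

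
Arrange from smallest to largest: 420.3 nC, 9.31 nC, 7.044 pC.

7.044 pC < 9.31 nC < 420.3 nC

420.3 nC = 0.0000004203 C
9.31 nC = 0.00000000931 C
7.044 pC = 0.000000000007044 C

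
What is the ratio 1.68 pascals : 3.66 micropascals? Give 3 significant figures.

(1.68) / (3.66 × 10⁻⁶) = 0.459 × 10⁶

459000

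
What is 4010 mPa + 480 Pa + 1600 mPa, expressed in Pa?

485.61 Pa

In Pa:
  4010 mPa = 4010e-3 Pa = 4.01
  480 Pa → 480
  1600 mPa = 1600e-3 Pa = 1.6
Sum: 4.01 + 480 + 1.6 = 485.61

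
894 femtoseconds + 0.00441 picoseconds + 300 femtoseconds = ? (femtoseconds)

1198.41 femtoseconds

In femtoseconds:
  894 femtoseconds → 894
  0.00441 picoseconds = 0.00441 × 10^3 femtoseconds = 4.41
  300 femtoseconds → 300
Sum: 894 + 4.41 + 300 = 1198.41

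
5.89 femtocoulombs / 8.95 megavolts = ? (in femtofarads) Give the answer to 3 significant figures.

(5.89 × 10^-15) / (8.95 × 10^6) = 0.6581 × 10^-21 F

0.000000658 femtofarads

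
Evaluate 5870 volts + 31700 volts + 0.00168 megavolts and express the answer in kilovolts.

In kilovolts:
  5870 volts = 5870 × 10⁻³ kilovolts = 5.87
  31700 volts = 31700 × 10⁻³ kilovolts = 31.7
  0.00168 megavolts = 0.00168 × 10³ kilovolts = 1.68
Sum: 5.87 + 31.7 + 1.68 = 39.25

39.25 kilovolts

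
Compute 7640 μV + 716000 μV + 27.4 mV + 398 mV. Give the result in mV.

1149.04 mV

In mV:
  7640 μV = 7640e-3 mV = 7.64
  716000 μV = 716000e-3 mV = 716
  27.4 mV → 27.4
  398 mV → 398
Sum: 7.64 + 716 + 27.4 + 398 = 1149.04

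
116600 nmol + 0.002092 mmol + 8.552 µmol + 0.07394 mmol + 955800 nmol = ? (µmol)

1156.984 µmol

In µmol:
  116600 nmol = 116600 × 10^-3 µmol = 116.6
  0.002092 mmol = 0.002092 × 10^3 µmol = 2.092
  8.552 µmol → 8.552
  0.07394 mmol = 0.07394 × 10^3 µmol = 73.94
  955800 nmol = 955800 × 10^-3 µmol = 955.8
Sum: 116.6 + 2.092 + 8.552 + 73.94 + 955.8 = 1156.984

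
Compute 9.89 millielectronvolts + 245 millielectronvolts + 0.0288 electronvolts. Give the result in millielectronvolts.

In millielectronvolts:
  9.89 millielectronvolts → 9.89
  245 millielectronvolts → 245
  0.0288 electronvolts = 0.0288 × 10^3 millielectronvolts = 28.8
Sum: 9.89 + 245 + 28.8 = 283.69

283.69 millielectronvolts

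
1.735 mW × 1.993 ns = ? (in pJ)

3.457855 pJ

1.735e-3 × 1.993e-9 = 3.457855e-12 J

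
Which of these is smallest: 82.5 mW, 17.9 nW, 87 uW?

17.9 nW

82.5 mW = 0.0825 W
17.9 nW = 0.0000000179 W
87 uW = 0.000087 W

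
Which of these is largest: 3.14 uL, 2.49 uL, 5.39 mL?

5.39 mL

3.14 uL = 0.00000314 L
2.49 uL = 0.00000249 L
5.39 mL = 0.00539 L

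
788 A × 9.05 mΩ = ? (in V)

7.1314 V

788 × 9.05e-3 = 7131.4e-3 V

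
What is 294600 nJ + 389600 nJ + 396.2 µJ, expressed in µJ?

1080.4 µJ

In µJ:
  294600 nJ = 294600e-3 µJ = 294.6
  389600 nJ = 389600e-3 µJ = 389.6
  396.2 µJ → 396.2
Sum: 294.6 + 389.6 + 396.2 = 1080.4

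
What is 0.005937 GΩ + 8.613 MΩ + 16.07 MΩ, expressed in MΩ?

30.62 MΩ

In MΩ:
  0.005937 GΩ = 0.005937e3 MΩ = 5.937
  8.613 MΩ → 8.613
  16.07 MΩ → 16.07
Sum: 5.937 + 8.613 + 16.07 = 30.62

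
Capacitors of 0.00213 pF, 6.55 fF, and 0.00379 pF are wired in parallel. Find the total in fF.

12.47 fF

In fF:
  0.00213 pF = 0.00213 × 10^3 fF = 2.13
  6.55 fF → 6.55
  0.00379 pF = 0.00379 × 10^3 fF = 3.79
Sum: 2.13 + 6.55 + 3.79 = 12.47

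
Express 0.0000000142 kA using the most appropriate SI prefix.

14.2 μA

= 14.2e-6 A; 1e-6 is micro.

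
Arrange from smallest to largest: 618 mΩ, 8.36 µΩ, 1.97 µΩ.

1.97 µΩ < 8.36 µΩ < 618 mΩ

618 mΩ = 0.618 Ω
8.36 µΩ = 0.00000836 Ω
1.97 µΩ = 0.00000197 Ω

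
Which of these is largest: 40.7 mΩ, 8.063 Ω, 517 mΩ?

8.063 Ω

40.7 mΩ = 0.0407 Ω
8.063 Ω = 8.063 Ω
517 mΩ = 0.517 Ω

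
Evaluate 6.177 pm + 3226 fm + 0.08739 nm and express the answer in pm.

In pm:
  6.177 pm → 6.177
  3226 fm = 3226 × 10^-3 pm = 3.226
  0.08739 nm = 0.08739 × 10^3 pm = 87.39
Sum: 6.177 + 3.226 + 87.39 = 96.793

96.793 pm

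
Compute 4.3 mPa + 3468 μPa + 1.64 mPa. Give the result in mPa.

9.408 mPa

In mPa:
  4.3 mPa → 4.3
  3468 μPa = 3468 × 10^-3 mPa = 3.468
  1.64 mPa → 1.64
Sum: 4.3 + 3.468 + 1.64 = 9.408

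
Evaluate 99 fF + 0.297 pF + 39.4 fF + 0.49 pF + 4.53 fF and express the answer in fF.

929.93 fF

In fF:
  99 fF → 99
  0.297 pF = 0.297 × 10^3 fF = 297
  39.4 fF → 39.4
  0.49 pF = 0.49 × 10^3 fF = 490
  4.53 fF → 4.53
Sum: 99 + 297 + 39.4 + 490 + 4.53 = 929.93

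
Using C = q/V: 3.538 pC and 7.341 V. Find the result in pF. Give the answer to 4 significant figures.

0.4820 pF

(3.538 × 10⁻¹²) / (7.341) = 0.481951 × 10⁻¹² F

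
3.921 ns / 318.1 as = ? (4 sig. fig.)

12330000

(3.921 × 10⁻⁹) / (318.1 × 10⁻¹⁸) = 0.012326 × 10⁹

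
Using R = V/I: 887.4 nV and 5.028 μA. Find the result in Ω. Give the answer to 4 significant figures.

0.1765 Ω

(887.4 × 10^-9) / (5.028 × 10^-6) = 176.492 × 10^-3 Ω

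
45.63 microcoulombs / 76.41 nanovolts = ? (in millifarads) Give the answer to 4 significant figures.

597200 millifarads

(45.63 × 10^-6) / (76.41 × 10^-9) = 0.597173 × 10^3 F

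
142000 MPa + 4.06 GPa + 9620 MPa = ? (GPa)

155.68 GPa

In GPa:
  142000 MPa = 142000 × 10^-3 GPa = 142
  4.06 GPa → 4.06
  9620 MPa = 9620 × 10^-3 GPa = 9.62
Sum: 142 + 4.06 + 9.62 = 155.68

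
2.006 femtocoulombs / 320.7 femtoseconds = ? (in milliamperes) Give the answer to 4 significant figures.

6.255 milliamperes

(2.006 × 10^-15) / (320.7 × 10^-15) = 0.00625507 A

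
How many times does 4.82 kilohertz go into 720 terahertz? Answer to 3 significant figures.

149000000000

(720 × 10¹²) / (4.82 × 10³) = 149.4 × 10⁹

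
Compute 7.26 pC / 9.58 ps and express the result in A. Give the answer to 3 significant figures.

(7.26 × 10^-12) / (9.58 × 10^-12) = 0.75783 A

0.758 A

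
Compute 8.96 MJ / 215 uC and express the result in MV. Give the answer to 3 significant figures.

(8.96e6) / (215e-6) = 0.041674e12 V

41700 MV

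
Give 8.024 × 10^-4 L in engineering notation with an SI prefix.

= 802.4 × 10^-6 L; 10^-6 is micro.

802.4 μL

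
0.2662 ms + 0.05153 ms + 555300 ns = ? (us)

In us:
  0.2662 ms = 0.2662 × 10³ us = 266.2
  0.05153 ms = 0.05153 × 10³ us = 51.53
  555300 ns = 555300 × 10⁻³ us = 555.3
Sum: 266.2 + 51.53 + 555.3 = 873.03

873.03 us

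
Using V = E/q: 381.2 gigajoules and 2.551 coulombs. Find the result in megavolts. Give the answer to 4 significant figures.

149400 megavolts

(381.2 × 10^9) / (2.551) = 149.432 × 10^9 V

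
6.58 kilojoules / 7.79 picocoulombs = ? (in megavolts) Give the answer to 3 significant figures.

845000000 megavolts

(6.58 × 10^3) / (7.79 × 10^-12) = 0.84467 × 10^15 V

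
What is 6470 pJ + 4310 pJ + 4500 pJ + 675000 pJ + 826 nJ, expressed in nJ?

1516.28 nJ

In nJ:
  6470 pJ = 6470e-3 nJ = 6.47
  4310 pJ = 4310e-3 nJ = 4.31
  4500 pJ = 4500e-3 nJ = 4.5
  675000 pJ = 675000e-3 nJ = 675
  826 nJ → 826
Sum: 6.47 + 4.31 + 4.5 + 675 + 826 = 1516.28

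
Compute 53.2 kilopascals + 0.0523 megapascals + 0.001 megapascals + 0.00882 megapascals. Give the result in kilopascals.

In kilopascals:
  53.2 kilopascals → 53.2
  0.0523 megapascals = 0.0523e3 kilopascals = 52.3
  0.001 megapascals = 0.001e3 kilopascals = 1
  0.00882 megapascals = 0.00882e3 kilopascals = 8.82
Sum: 53.2 + 52.3 + 1 + 8.82 = 115.32

115.32 kilopascals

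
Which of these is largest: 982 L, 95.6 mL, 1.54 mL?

982 L

982 L = 982 L
95.6 mL = 0.0956 L
1.54 mL = 0.00154 L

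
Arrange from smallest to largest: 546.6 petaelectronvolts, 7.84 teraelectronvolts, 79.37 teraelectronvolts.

546.6 petaelectronvolts = 546600000000000000 electronvolts
7.84 teraelectronvolts = 7840000000000 electronvolts
79.37 teraelectronvolts = 79370000000000 electronvolts

7.84 teraelectronvolts < 79.37 teraelectronvolts < 546.6 petaelectronvolts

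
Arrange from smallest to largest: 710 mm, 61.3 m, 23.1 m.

710 mm = 0.71 m
61.3 m = 61.3 m
23.1 m = 23.1 m

710 mm < 23.1 m < 61.3 m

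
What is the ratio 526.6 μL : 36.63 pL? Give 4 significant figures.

(526.6 × 10⁻⁶) / (36.63 × 10⁻¹²) = 14.376 × 10⁶

14380000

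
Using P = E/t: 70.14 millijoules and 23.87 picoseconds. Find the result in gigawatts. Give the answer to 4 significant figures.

2.938 gigawatts

(70.14 × 10^-3) / (23.87 × 10^-12) = 2.93842 × 10^9 W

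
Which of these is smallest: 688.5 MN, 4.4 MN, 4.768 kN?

4.768 kN

688.5 MN = 688500000 N
4.4 MN = 4400000 N
4.768 kN = 4768 N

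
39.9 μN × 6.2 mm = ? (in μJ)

0.24738 μJ

39.9 × 10^-6 × 6.2 × 10^-3 = 247.38 × 10^-9 J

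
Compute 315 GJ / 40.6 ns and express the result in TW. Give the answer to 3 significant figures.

7760000 TW

(315 × 10⁹) / (40.6 × 10⁻⁹) = 7.7586 × 10¹⁸ W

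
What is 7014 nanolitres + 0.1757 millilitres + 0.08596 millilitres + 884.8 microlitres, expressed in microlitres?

In microlitres:
  7014 nanolitres = 7014e-3 microlitres = 7.014
  0.1757 millilitres = 0.1757e3 microlitres = 175.7
  0.08596 millilitres = 0.08596e3 microlitres = 85.96
  884.8 microlitres → 884.8
Sum: 7.014 + 175.7 + 85.96 + 884.8 = 1153.474

1153.474 microlitres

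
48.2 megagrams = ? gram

mega = 1e6, (no prefix) = 1e0; factor is 1e6.
48.2 × 1e6 = 48200000

48200000 grams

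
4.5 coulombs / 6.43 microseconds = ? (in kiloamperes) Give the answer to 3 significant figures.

(4.5) / (6.43 × 10⁻⁶) = 0.69984 × 10⁶ A

700 kiloamperes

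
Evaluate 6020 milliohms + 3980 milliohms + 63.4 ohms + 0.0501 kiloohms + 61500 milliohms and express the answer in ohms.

In ohms:
  6020 milliohms = 6020e-3 ohms = 6.02
  3980 milliohms = 3980e-3 ohms = 3.98
  63.4 ohms → 63.4
  0.0501 kiloohms = 0.0501e3 ohms = 50.1
  61500 milliohms = 61500e-3 ohms = 61.5
Sum: 6.02 + 3.98 + 63.4 + 50.1 + 61.5 = 185

185 ohms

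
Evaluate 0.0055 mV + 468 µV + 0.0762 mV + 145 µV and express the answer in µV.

In µV:
  0.0055 mV = 0.0055 × 10³ µV = 5.5
  468 µV → 468
  0.0762 mV = 0.0762 × 10³ µV = 76.2
  145 µV → 145
Sum: 5.5 + 468 + 76.2 + 145 = 694.7

694.7 µV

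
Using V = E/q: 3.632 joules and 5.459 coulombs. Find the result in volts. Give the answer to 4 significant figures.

0.6653 volts

(3.632) / (5.459) = 0.665323 V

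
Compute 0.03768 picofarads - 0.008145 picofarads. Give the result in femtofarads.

29.535 femtofarads

In femtofarads:
  0.03768 picofarads = 0.03768 × 10^3 femtofarads = 37.68
  0.008145 picofarads = 0.008145 × 10^3 femtofarads = 8.145
Difference: 37.68 - 8.145 = 29.535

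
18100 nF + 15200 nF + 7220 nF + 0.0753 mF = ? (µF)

In µF:
  18100 nF = 18100 × 10^-3 µF = 18.1
  15200 nF = 15200 × 10^-3 µF = 15.2
  7220 nF = 7220 × 10^-3 µF = 7.22
  0.0753 mF = 0.0753 × 10^3 µF = 75.3
Sum: 18.1 + 15.2 + 7.22 + 75.3 = 115.82

115.82 µF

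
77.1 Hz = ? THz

0.0000000000771 THz

(no prefix) = 1e0, tera = 1e12; factor is 1e-12.
77.1 × 1e-12 = 0.0000000000771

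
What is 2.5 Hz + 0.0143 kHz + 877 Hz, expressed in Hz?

In Hz:
  2.5 Hz → 2.5
  0.0143 kHz = 0.0143e3 Hz = 14.3
  877 Hz → 877
Sum: 2.5 + 14.3 + 877 = 893.8

893.8 Hz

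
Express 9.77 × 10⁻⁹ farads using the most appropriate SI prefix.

= 9.77 × 10⁻⁹ farads; 10⁻⁹ is nano.

9.77 nanofarads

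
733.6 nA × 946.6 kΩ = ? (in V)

0.69442576 V

733.6 × 10^-9 × 946.6 × 10^3 = 694425.76 × 10^-6 V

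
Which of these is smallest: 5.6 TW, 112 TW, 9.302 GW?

9.302 GW

5.6 TW = 5600000000000 W
112 TW = 112000000000000 W
9.302 GW = 9302000000 W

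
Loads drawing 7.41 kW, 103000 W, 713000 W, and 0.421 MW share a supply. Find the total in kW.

In kW:
  7.41 kW → 7.41
  103000 W = 103000e-3 kW = 103
  713000 W = 713000e-3 kW = 713
  0.421 MW = 0.421e3 kW = 421
Sum: 7.41 + 103 + 713 + 421 = 1244.41

1244.41 kW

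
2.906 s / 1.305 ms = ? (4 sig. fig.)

2227

(2.906) / (1.305 × 10⁻³) = 2.2268 × 10³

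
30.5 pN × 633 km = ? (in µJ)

30.5e-12 × 633e3 = 19306.5e-9 J

19.3065 µJ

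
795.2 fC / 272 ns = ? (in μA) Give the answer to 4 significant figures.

2.924 μA

(795.2 × 10^-15) / (272 × 10^-9) = 2.92353 × 10^-6 A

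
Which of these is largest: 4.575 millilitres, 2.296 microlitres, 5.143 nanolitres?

4.575 millilitres = 0.004575 litres
2.296 microlitres = 0.000002296 litres
5.143 nanolitres = 0.000000005143 litres

4.575 millilitres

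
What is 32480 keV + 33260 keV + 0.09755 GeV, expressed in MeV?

163.29 MeV

In MeV:
  32480 keV = 32480e-3 MeV = 32.48
  33260 keV = 33260e-3 MeV = 33.26
  0.09755 GeV = 0.09755e3 MeV = 97.55
Sum: 32.48 + 33.26 + 97.55 = 163.29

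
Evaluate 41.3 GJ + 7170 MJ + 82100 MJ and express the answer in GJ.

In GJ:
  41.3 GJ → 41.3
  7170 MJ = 7170e-3 GJ = 7.17
  82100 MJ = 82100e-3 GJ = 82.1
Sum: 41.3 + 7.17 + 82.1 = 130.57

130.57 GJ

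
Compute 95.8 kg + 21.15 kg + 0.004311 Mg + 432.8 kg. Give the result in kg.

In kg:
  95.8 kg → 95.8
  21.15 kg → 21.15
  0.004311 Mg = 0.004311e3 kg = 4.311
  432.8 kg → 432.8
Sum: 95.8 + 21.15 + 4.311 + 432.8 = 554.061

554.061 kg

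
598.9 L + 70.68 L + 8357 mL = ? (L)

677.937 L

In L:
  598.9 L → 598.9
  70.68 L → 70.68
  8357 mL = 8357 × 10^-3 L = 8.357
Sum: 598.9 + 70.68 + 8.357 = 677.937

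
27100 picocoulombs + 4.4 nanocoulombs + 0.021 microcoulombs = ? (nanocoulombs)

In nanocoulombs:
  27100 picocoulombs = 27100 × 10^-3 nanocoulombs = 27.1
  4.4 nanocoulombs → 4.4
  0.021 microcoulombs = 0.021 × 10^3 nanocoulombs = 21
Sum: 27.1 + 4.4 + 21 = 52.5

52.5 nanocoulombs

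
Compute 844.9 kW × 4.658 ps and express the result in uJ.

3.9355442 uJ

844.9 × 10³ × 4.658 × 10⁻¹² = 3935.5442 × 10⁻⁹ J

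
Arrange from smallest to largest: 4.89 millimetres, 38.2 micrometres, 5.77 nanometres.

5.77 nanometres < 38.2 micrometres < 4.89 millimetres

4.89 millimetres = 0.00489 metres
38.2 micrometres = 0.0000382 metres
5.77 nanometres = 0.00000000577 metres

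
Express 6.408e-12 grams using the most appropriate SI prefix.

= 6.408e-12 grams; 1e-12 is pico.

6.408 picograms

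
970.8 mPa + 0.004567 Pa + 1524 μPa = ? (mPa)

In mPa:
  970.8 mPa → 970.8
  0.004567 Pa = 0.004567e3 mPa = 4.567
  1524 μPa = 1524e-3 mPa = 1.524
Sum: 970.8 + 4.567 + 1.524 = 976.891

976.891 mPa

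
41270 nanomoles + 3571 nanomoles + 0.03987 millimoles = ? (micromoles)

84.711 micromoles

In micromoles:
  41270 nanomoles = 41270e-3 micromoles = 41.27
  3571 nanomoles = 3571e-3 micromoles = 3.571
  0.03987 millimoles = 0.03987e3 micromoles = 39.87
Sum: 41.27 + 3.571 + 39.87 = 84.711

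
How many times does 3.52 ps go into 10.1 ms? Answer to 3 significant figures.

2870000000

(10.1e-3) / (3.52e-12) = 2.869e9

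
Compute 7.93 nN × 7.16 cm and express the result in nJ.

0.567788 nJ

7.93 × 10⁻⁹ × 7.16 × 10⁻² = 56.7788 × 10⁻¹¹ J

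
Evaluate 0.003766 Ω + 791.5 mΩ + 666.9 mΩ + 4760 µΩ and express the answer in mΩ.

In mΩ:
  0.003766 Ω = 0.003766e3 mΩ = 3.766
  791.5 mΩ → 791.5
  666.9 mΩ → 666.9
  4760 µΩ = 4760e-3 mΩ = 4.76
Sum: 3.766 + 791.5 + 666.9 + 4.76 = 1466.926

1466.926 mΩ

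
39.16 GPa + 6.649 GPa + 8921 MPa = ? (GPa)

In GPa:
  39.16 GPa → 39.16
  6.649 GPa → 6.649
  8921 MPa = 8921 × 10⁻³ GPa = 8.921
Sum: 39.16 + 6.649 + 8.921 = 54.73

54.73 GPa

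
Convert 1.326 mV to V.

milli = 10^-3, (no prefix) = 10^0; factor is 10^-3.
1.326 × 10^-3 = 0.001326

0.001326 V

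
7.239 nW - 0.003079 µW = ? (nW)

In nW:
  7.239 nW → 7.239
  0.003079 µW = 0.003079 × 10^3 nW = 3.079
Difference: 7.239 - 3.079 = 4.16

4.16 nW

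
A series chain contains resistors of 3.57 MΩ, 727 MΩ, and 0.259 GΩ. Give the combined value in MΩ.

In MΩ:
  3.57 MΩ → 3.57
  727 MΩ → 727
  0.259 GΩ = 0.259 × 10³ MΩ = 259
Sum: 3.57 + 727 + 259 = 989.57

989.57 MΩ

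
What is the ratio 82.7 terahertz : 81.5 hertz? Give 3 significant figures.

(82.7 × 10^12) / (81.5) = 1.015 × 10^12

1010000000000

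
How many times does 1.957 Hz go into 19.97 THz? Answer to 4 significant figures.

10200000000000

(19.97 × 10¹²) / (1.957) = 10.204 × 10¹²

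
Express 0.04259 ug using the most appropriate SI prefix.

42.59 ng

= 42.59 × 10^-9 g; 10^-9 is nano.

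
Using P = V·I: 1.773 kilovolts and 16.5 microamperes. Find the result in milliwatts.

29.2545 milliwatts

1.773 × 10^3 × 16.5 × 10^-6 = 29.2545 × 10^-3 W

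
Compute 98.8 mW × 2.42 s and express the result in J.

0.239096 J

98.8 × 10⁻³ × 2.42 = 239.096 × 10⁻³ J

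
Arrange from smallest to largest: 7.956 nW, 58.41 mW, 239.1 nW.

7.956 nW < 239.1 nW < 58.41 mW

7.956 nW = 0.000000007956 W
58.41 mW = 0.05841 W
239.1 nW = 0.0000002391 W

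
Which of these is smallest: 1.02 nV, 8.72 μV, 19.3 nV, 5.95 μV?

1.02 nV = 0.00000000102 V
8.72 μV = 0.00000872 V
19.3 nV = 0.0000000193 V
5.95 μV = 0.00000595 V

1.02 nV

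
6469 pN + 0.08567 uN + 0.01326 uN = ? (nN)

105.399 nN

In nN:
  6469 pN = 6469e-3 nN = 6.469
  0.08567 uN = 0.08567e3 nN = 85.67
  0.01326 uN = 0.01326e3 nN = 13.26
Sum: 6.469 + 85.67 + 13.26 = 105.399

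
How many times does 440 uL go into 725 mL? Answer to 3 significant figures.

1650

(725e-3) / (440e-6) = 1.648e3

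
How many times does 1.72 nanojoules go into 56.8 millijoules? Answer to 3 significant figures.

33000000

(56.8e-3) / (1.72e-9) = 33.02e6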